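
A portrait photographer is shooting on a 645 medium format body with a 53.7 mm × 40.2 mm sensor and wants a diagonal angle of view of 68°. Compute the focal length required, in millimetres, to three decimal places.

Sensor diagonal = √(53.7² + 40.2²) = √4499.7300 ≈ 67.0800 mm.
From α = 2·arctan(d/2f) we get f = d / (2·tan(α/2)).
With d = 67.0800 mm and α/2 = 34°, tan(α/2) ≈ 0.67451, so f ≈ 67.0800 / 1.34902 ≈ 49.7251 mm.

49.725 mm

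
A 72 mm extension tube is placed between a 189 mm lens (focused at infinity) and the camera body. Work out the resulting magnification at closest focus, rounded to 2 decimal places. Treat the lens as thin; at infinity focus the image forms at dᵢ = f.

0.38×

The tube moves the image plane from f to f + e, so dᵢ = 189 + 72 = 261 mm. Focus is achieved when 1/f = 1/dₒ + 1/dᵢ, giving dₒ = 1/(1/f − 1/(f+e)).
Magnification m = dᵢ/dₒ = (f+e)·(1/f − 1/(f+e)) = e/f = 72/189 ≈ 0.3810.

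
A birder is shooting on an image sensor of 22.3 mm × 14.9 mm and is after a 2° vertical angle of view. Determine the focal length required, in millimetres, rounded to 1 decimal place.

From α = 2·arctan(h/2f) we get f = h / (2·tan(α/2)).
With h = 14.9 mm and α/2 = 1°, tan(α/2) ≈ 0.01746, so f ≈ 14.9 / 0.03491 ≈ 426.8102 mm.

426.8 mm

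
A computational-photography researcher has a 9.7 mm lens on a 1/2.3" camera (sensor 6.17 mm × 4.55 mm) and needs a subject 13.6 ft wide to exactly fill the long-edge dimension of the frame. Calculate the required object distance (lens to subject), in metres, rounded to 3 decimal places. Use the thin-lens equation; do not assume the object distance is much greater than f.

W: 13.6 ft × 304.8 mm/ft = 4145.28 mm.
Magnification m = w/W = dᵢ/dₒ; combined with 1/f = 1/dₒ + 1/dᵢ this gives dₒ = f·(1 + W/w).
dₒ = 9.7 mm × (1 + 4145.28/6.17) = 9.7 × 672.8444 ≈ 6526.591 mm = 6.52659 m.

6.527 m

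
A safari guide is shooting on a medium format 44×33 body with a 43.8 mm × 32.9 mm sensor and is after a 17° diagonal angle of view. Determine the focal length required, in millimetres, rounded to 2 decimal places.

Sensor diagonal = √(43.8² + 32.9²) = √3000.8500 ≈ 54.7800 mm.
From α = 2·arctan(d/2f) we get f = d / (2·tan(α/2)).
With d = 54.7800 mm and α/2 = 8.5°, tan(α/2) ≈ 0.14945, so f ≈ 54.7800 / 0.29890 ≈ 183.2708 mm.

183.27 mm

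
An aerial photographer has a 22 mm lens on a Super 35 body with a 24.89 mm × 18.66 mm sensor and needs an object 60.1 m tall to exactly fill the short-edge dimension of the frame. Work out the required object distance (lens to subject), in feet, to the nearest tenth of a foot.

232.5 ft

W: 60.1 m = 60100 mm.
Magnification m = h/W = dᵢ/dₒ; combined with 1/f = 1/dₒ + 1/dᵢ this gives dₒ = f·(1 + W/h).
dₒ = 22 mm × (1 + 60100/18.66) = 22 × 3221.7931 ≈ 70879.449 mm = 70879.449/304.8 ft = 232.544 ft.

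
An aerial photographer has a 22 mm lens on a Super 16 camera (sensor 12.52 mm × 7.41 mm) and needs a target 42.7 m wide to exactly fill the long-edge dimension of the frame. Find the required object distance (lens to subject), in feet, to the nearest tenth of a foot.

246.2 ft

W: 42.7 m = 42700 mm.
Magnification m = w/W = dᵢ/dₒ; combined with 1/f = 1/dₒ + 1/dᵢ this gives dₒ = f·(1 + W/w).
dₒ = 22 mm × (1 + 42700/12.52) = 22 × 3411.5431 ≈ 75053.949 mm = 75053.949/304.8 ft = 246.24 ft.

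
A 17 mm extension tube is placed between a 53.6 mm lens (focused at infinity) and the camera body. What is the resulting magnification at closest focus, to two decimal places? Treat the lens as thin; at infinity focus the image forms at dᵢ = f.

The tube moves the image plane from f to f + e, so dᵢ = 53.6 + 17 = 70.6 mm. Focus is achieved when 1/f = 1/dₒ + 1/dᵢ, giving dₒ = 1/(1/f − 1/(f+e)).
Magnification m = dᵢ/dₒ = (f+e)·(1/f − 1/(f+e)) = e/f = 17/53.6 ≈ 0.3172.

0.32×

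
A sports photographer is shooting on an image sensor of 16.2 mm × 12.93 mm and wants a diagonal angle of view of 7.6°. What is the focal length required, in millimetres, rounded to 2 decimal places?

156.03 mm

Sensor diagonal = √(16.2² + 12.93²) = √429.6249 ≈ 20.7274 mm.
From α = 2·arctan(d/2f) we get f = d / (2·tan(α/2)).
With d = 20.7274 mm and α/2 = 3.8°, tan(α/2) ≈ 0.06642, so f ≈ 20.7274 / 0.13284 ≈ 156.0330 mm.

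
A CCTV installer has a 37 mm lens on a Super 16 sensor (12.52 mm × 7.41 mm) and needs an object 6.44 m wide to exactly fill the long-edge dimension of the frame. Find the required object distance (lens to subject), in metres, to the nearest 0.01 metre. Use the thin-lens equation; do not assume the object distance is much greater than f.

19.07 m

W: 6.44 m = 6440 mm.
Magnification m = w/W = dᵢ/dₒ; combined with 1/f = 1/dₒ + 1/dᵢ this gives dₒ = f·(1 + W/w).
dₒ = 37 mm × (1 + 6440/12.52) = 37 × 515.3770 ≈ 19068.949 mm = 19.0689 m.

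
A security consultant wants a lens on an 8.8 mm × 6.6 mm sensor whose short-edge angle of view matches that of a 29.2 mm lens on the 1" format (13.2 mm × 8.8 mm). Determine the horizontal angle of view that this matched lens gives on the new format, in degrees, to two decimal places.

22.72°

Equal short-edge AOV ⇒ f₂ = f₁ · 6.6/8.8 = 29.2 × 0.75000 ≈ 21.9000 mm.
Horizontal AOV on the new format = 2·arctan(8.8 / (2 × 21.9000)) = 2·arctan(0.20091) ≈ 22.7205°.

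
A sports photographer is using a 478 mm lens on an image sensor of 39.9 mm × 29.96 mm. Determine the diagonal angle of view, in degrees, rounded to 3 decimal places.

Sensor diagonal = √(39.9² + 29.96²) = √2489.6116 ≈ 49.8960 mm.
Angle of view α = 2·arctan(d/2f) with d = 49.8960 mm and f = 478 mm.
d/2f = 0.05219; arctan(0.05219) ≈ 2.9877°, so α ≈ 5.9754°.

5.975°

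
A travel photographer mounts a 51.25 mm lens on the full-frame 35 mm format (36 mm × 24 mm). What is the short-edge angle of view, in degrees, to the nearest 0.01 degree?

Angle of view α = 2·arctan(h/2f) with h = 24 mm and f = 51.25 mm.
h/2f = 0.23415; arctan(0.23415) ≈ 13.1782°, so α ≈ 26.3564°.

26.36°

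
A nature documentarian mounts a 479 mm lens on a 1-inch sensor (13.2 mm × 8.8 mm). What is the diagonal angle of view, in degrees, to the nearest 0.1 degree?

1.9°

Sensor diagonal = √(13.2² + 8.8²) = √251.6800 ≈ 15.8644 mm.
Angle of view α = 2·arctan(d/2f) with d = 15.8644 mm and f = 479 mm.
d/2f = 0.01656; arctan(0.01656) ≈ 0.9487°, so α ≈ 1.8975°.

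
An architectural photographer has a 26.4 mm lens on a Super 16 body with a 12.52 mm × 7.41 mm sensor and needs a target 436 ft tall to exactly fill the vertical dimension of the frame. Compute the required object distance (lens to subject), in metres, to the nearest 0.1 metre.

W: 436 ft × 304.8 mm/ft = 132892.80 mm.
Magnification m = h/W = dᵢ/dₒ; combined with 1/f = 1/dₒ + 1/dᵢ this gives dₒ = f·(1 + W/h).
dₒ = 26.4 mm × (1 + 132893/7.41) = 26.4 × 17935.2504 ≈ 473490.612 mm = 473.491 m.

473.5 m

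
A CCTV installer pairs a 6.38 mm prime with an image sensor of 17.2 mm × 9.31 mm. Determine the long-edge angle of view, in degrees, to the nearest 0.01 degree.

106.86°

Angle of view α = 2·arctan(w/2f) with w = 17.2 mm and f = 6.38 mm.
w/2f = 1.34796; arctan(1.34796) ≈ 53.4297°, so α ≈ 106.8595°.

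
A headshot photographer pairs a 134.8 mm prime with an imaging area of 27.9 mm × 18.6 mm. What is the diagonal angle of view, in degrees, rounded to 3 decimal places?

Sensor diagonal = √(27.9² + 18.6²) = √1124.3700 ≈ 33.5316 mm.
Angle of view α = 2·arctan(d/2f) with d = 33.5316 mm and f = 134.8 mm.
d/2f = 0.12438; arctan(0.12438) ≈ 7.0898°, so α ≈ 14.1796°.

14.180°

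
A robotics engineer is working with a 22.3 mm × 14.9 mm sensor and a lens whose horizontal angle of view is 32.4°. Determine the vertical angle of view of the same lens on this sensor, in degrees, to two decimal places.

21.97°

From the horizontal AOV: f = 22.3 / (2·tan(16.2°)) = 22.3 / 0.58105 ≈ 38.3786 mm.
Vertical AOV = 2·arctan(14.9 / (2 × 38.3786)) = 2·arctan(0.19412) ≈ 21.9711°.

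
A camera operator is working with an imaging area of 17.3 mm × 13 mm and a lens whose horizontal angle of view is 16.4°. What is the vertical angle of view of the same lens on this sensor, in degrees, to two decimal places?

12.36°

From the horizontal AOV: f = 17.3 / (2·tan(8.2°)) = 17.3 / 0.28820 ≈ 60.0268 mm.
Vertical AOV = 2·arctan(13 / (2 × 60.0268)) = 2·arctan(0.10828) ≈ 12.3604°.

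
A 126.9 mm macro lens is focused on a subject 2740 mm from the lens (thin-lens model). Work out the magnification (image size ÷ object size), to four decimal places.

Thin lens: 1/f = 1/dₒ + 1/dᵢ → 1/dᵢ = 1/126.9 − 1/2740 = 0.0075153 mm⁻¹, so dᵢ ≈ 133.0626 mm.
Magnification m = dᵢ/dₒ = 133.0626/2740 ≈ 0.04856.

0.0486×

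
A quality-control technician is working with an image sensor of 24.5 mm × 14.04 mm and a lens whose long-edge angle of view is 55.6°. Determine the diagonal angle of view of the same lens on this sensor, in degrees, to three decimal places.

From the long-edge AOV: f = 24.5 / (2·tan(27.8°)) = 24.5 / 1.05448 ≈ 23.2342 mm.
Sensor diagonal = √(24.5² + 14.04²) = √797.3716 ≈ 28.2378 mm.
Diagonal AOV = 2·arctan(28.2378 / (2 × 23.2342)) = 2·arctan(0.60768) ≈ 62.5722°.

62.572°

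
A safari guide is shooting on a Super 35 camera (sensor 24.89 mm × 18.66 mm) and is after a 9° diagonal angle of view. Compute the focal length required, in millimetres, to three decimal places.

197.632 mm

Sensor diagonal = √(24.89² + 18.66²) = √967.7077 ≈ 31.1080 mm.
From α = 2·arctan(d/2f) we get f = d / (2·tan(α/2)).
With d = 31.1080 mm and α/2 = 4.5°, tan(α/2) ≈ 0.07870, so f ≈ 31.1080 / 0.15740 ≈ 197.6323 mm.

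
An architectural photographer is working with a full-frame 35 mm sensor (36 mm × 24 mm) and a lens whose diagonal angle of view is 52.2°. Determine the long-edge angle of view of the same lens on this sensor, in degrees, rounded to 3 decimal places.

Sensor diagonal = √(36² + 24²) = √1872.0000 ≈ 43.2666 mm.
From the diagonal AOV: f = 43.2666 / (2·tan(26.1°)) = 43.2666 / 0.97979 ≈ 44.1591 mm.
Long-edge AOV = 2·arctan(36 / (2 × 44.1591)) = 2·arctan(0.40762) ≈ 44.3533°.

44.353°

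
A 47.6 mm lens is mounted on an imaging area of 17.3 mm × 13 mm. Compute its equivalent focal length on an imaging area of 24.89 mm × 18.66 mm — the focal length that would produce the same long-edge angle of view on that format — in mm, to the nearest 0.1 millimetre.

68.5 mm

Equal angle of view means equal width/f ratio, so f₂ = f₁ · (width₂/width₁) = 47.6 × 24.89/17.3.
f₂ = 47.6 × 1.43873 ≈ 68.483 mm.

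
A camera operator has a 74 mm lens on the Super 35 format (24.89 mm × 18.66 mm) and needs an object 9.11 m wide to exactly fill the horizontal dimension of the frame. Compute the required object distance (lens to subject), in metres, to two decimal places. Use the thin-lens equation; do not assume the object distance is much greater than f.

27.16 m

W: 9.11 m = 9110 mm.
Magnification m = w/W = dᵢ/dₒ; combined with 1/f = 1/dₒ + 1/dᵢ this gives dₒ = f·(1 + W/w).
dₒ = 74 mm × (1 + 9110/24.89) = 74 × 367.0104 ≈ 27158.773 mm = 27.1588 m.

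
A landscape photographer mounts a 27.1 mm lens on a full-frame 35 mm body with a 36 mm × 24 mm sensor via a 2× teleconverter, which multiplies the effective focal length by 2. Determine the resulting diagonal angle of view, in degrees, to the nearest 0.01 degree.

43.52°

Effective focal length f = 27.1 × 2 = 54.2 mm.
Sensor diagonal = √(36² + 24²) = √1872.0000 ≈ 43.2666 mm.
α = 2·arctan(43.267 / (2 × 54.2)) = 2·arctan(0.39914) ≈ 43.5177°.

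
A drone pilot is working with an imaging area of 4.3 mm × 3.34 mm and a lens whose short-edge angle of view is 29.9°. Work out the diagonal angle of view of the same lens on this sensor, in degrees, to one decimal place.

From the short-edge AOV: f = 3.34 / (2·tan(14.95°)) = 3.34 / 0.53403 ≈ 6.2544 mm.
Sensor diagonal = √(4.3² + 3.34²) = √29.6456 ≈ 5.4448 mm.
Diagonal AOV = 2·arctan(5.4448 / (2 × 6.2544)) = 2·arctan(0.43528) ≈ 47.0450°.

47.0°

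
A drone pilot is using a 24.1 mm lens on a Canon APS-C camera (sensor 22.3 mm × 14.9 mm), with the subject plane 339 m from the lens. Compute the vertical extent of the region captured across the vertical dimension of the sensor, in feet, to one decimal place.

dₒ: 339 m = 339000 mm.
Similar triangles through the lens centre give W/dₒ = h/dᵢ; with 1/f = 1/dₒ + 1/dᵢ this gives W = h·(dₒ − f)/f.
W = 14.9 mm × (339000 − 24.1) / 24.1 = 14.9 × 14065.3900 ≈ 209574.312 mm = 209574.312/304.8 ft = 687.58 ft.

687.6 ft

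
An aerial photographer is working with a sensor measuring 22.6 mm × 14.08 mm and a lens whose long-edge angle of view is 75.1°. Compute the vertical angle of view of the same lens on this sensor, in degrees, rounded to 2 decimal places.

From the long-edge AOV: f = 22.6 / (2·tan(37.55°)) = 22.6 / 1.53743 ≈ 14.6999 mm.
Vertical AOV = 2·arctan(14.08 / (2 × 14.6999)) = 2·arctan(0.47892) ≈ 51.1810°.

51.18°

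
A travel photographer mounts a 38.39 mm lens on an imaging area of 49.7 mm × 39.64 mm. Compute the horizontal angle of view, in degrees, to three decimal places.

Angle of view α = 2·arctan(w/2f) with w = 49.7 mm and f = 38.39 mm.
w/2f = 0.64730; arctan(0.64730) ≈ 32.9151°, so α ≈ 65.8303°.

65.830°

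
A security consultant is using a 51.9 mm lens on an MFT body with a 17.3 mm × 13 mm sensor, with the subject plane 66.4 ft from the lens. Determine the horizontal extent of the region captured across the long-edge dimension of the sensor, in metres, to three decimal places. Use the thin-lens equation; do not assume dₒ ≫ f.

6.729 m

dₒ: 66.4 ft × 304.8 mm/ft = 20238.72 mm.
Similar triangles through the lens centre give W/dₒ = w/dᵢ; with 1/f = 1/dₒ + 1/dᵢ this gives W = w·(dₒ − f)/f.
W = 17.3 mm × (20238.7 − 51.9) / 51.9 = 17.3 × 388.9561 ≈ 6728.940 mm = 6.72894 m.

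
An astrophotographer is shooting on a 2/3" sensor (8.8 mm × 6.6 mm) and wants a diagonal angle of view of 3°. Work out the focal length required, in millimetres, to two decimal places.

Sensor diagonal = √(8.8² + 6.6²) = √121.0000 ≈ 11.0000 mm.
From α = 2·arctan(d/2f) we get f = d / (2·tan(α/2)).
With d = 11.0000 mm and α/2 = 1.5°, tan(α/2) ≈ 0.02619, so f ≈ 11.0000 / 0.05237 ≈ 210.0365 mm.

210.04 mm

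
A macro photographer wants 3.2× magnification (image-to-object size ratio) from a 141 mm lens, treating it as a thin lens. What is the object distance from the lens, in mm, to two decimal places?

With m = dᵢ/dₒ and 1/f = 1/dₒ + 1/dᵢ, substituting dᵢ = m·dₒ gives 1/f = (1 + 1/m)/dₒ, hence dₒ = f·(1 + 1/m).
dₒ = 141 × (1 + 1/3.2) = 141 × 1.31250 ≈ 185.062 mm.

185.06 mm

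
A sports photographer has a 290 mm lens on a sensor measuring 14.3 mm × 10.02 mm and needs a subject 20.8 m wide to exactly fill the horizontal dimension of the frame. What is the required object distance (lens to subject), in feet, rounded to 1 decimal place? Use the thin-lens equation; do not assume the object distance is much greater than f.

W: 20.8 m = 20800 mm.
Magnification m = w/W = dᵢ/dₒ; combined with 1/f = 1/dₒ + 1/dᵢ this gives dₒ = f·(1 + W/w).
dₒ = 290 mm × (1 + 20800/14.3) = 290 × 1455.5455 ≈ 422108.182 mm = 422108.182/304.8 ft = 1384.87 ft.

1384.9 ft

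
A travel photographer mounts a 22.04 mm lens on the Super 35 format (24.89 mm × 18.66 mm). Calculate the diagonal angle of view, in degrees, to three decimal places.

Sensor diagonal = √(24.89² + 18.66²) = √967.7077 ≈ 31.1080 mm.
Angle of view α = 2·arctan(d/2f) with d = 31.1080 mm and f = 22.04 mm.
d/2f = 0.70572; arctan(0.70572) ≈ 35.2113°, so α ≈ 70.4225°.

70.423°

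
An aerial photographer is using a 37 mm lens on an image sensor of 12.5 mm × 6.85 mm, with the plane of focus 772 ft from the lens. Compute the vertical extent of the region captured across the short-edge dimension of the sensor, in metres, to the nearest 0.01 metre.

dₒ: 772 ft × 304.8 mm/ft = 235305.59 mm.
Similar triangles through the lens centre give W/dₒ = h/dᵢ; with 1/f = 1/dₒ + 1/dᵢ this gives W = h·(dₒ − f)/f.
W = 6.85 mm × (235306 − 37) / 37 = 6.85 × 6358.6106 ≈ 43556.483 mm = 43.5565 m.

43.56 m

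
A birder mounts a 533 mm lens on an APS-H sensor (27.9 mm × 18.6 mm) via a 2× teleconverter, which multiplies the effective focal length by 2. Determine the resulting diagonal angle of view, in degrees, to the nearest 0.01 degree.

Effective focal length f = 533 × 2 = 1066 mm.
Sensor diagonal = √(27.9² + 18.6²) = √1124.3700 ≈ 33.5316 mm.
α = 2·arctan(33.532 / (2 × 1066)) = 2·arctan(0.01573) ≈ 1.8021°.

1.80°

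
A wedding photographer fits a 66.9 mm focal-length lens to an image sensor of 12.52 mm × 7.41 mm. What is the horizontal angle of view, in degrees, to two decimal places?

10.69°

Angle of view α = 2·arctan(w/2f) with w = 12.52 mm and f = 66.9 mm.
w/2f = 0.09357; arctan(0.09357) ≈ 5.3457°, so α ≈ 10.6915°.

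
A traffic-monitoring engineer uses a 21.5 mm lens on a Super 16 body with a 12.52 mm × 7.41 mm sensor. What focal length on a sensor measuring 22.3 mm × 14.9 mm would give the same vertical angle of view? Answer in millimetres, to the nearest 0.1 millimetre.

43.2 mm

Equal angle of view means equal height/f ratio, so f₂ = f₁ · (height₂/height₁) = 21.5 × 14.9/7.41.
f₂ = 21.5 × 2.01080 ≈ 43.232 mm.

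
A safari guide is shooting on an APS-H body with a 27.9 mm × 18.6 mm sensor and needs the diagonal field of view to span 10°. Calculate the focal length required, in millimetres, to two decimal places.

191.63 mm

Sensor diagonal = √(27.9² + 18.6²) = √1124.3700 ≈ 33.5316 mm.
From α = 2·arctan(d/2f) we get f = d / (2·tan(α/2)).
With d = 33.5316 mm and α/2 = 5°, tan(α/2) ≈ 0.08749, so f ≈ 33.5316 / 0.17498 ≈ 191.6341 mm.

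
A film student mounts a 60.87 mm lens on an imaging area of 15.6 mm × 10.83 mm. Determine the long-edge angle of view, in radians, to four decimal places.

0.2549 rad

Angle of view α = 2·arctan(w/2f) with w = 15.6 mm and f = 60.87 mm.
w/2f = 0.12814; arctan(0.12814) ≈ 0.1274 rad, so α ≈ 0.2549 rad.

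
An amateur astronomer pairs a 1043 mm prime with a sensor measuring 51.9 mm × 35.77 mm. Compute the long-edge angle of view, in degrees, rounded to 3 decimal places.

2.850°

Angle of view α = 2·arctan(w/2f) with w = 51.9 mm and f = 1043 mm.
w/2f = 0.02488; arctan(0.02488) ≈ 1.4252°, so α ≈ 2.8505°.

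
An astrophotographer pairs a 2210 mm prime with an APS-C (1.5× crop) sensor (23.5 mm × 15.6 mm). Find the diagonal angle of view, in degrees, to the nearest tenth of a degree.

0.7°

Sensor diagonal = √(23.5² + 15.6²) = √795.6100 ≈ 28.2066 mm.
Angle of view α = 2·arctan(d/2f) with d = 28.2066 mm and f = 2210 mm.
d/2f = 0.00638; arctan(0.00638) ≈ 0.3656°, so α ≈ 0.7313°.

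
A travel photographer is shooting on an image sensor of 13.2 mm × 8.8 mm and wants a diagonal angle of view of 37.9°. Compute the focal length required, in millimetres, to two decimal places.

Sensor diagonal = √(13.2² + 8.8²) = √251.6800 ≈ 15.8644 mm.
From α = 2·arctan(d/2f) we get f = d / (2·tan(α/2)).
With d = 15.8644 mm and α/2 = 18.95°, tan(α/2) ≈ 0.34335, so f ≈ 15.8644 / 0.68670 ≈ 23.1023 mm.

23.10 mm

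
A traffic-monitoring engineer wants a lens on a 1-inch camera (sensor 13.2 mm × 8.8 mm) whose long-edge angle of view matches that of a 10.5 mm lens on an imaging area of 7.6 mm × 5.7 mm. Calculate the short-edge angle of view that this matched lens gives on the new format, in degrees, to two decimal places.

Equal long-edge AOV ⇒ f₂ = f₁ · 13.2/7.6 = 10.5 × 1.73684 ≈ 18.2368 mm.
Short-edge AOV on the new format = 2·arctan(8.8 / (2 × 18.2368)) = 2·arctan(0.24127) ≈ 27.1290°.

27.13°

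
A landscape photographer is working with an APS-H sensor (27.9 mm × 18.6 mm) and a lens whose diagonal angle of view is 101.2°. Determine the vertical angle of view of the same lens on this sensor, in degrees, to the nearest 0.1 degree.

Sensor diagonal = √(27.9² + 18.6²) = √1124.3700 ≈ 33.5316 mm.
From the diagonal AOV: f = 33.5316 / (2·tan(50.6°)) = 33.5316 / 2.43484 ≈ 13.7716 mm.
Vertical AOV = 2·arctan(18.6 / (2 × 13.7716)) = 2·arctan(0.67530) ≈ 68.0626°.

68.1°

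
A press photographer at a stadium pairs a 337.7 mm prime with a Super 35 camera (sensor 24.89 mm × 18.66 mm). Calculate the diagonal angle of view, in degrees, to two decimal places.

Sensor diagonal = √(24.89² + 18.66²) = √967.7077 ≈ 31.1080 mm.
Angle of view α = 2·arctan(d/2f) with d = 31.1080 mm and f = 337.7 mm.
d/2f = 0.04606; arctan(0.04606) ≈ 2.6371°, so α ≈ 5.2742°.

5.27°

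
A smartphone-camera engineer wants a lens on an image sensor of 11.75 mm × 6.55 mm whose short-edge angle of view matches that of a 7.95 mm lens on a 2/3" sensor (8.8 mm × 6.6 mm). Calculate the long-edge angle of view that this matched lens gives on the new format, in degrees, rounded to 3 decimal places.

73.345°

Equal short-edge AOV ⇒ f₂ = f₁ · 6.55/6.6 = 7.95 × 0.99242 ≈ 7.8898 mm.
Long-edge AOV on the new format = 2·arctan(11.75 / (2 × 7.8898)) = 2·arctan(0.74463) ≈ 73.3453°.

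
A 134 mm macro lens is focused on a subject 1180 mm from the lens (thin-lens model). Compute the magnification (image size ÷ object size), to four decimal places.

0.1281×

Thin lens: 1/f = 1/dₒ + 1/dᵢ → 1/dᵢ = 1/134 − 1/1180 = 0.0066152 mm⁻¹, so dᵢ ≈ 151.1663 mm.
Magnification m = dᵢ/dₒ = 151.1663/1180 ≈ 0.12811.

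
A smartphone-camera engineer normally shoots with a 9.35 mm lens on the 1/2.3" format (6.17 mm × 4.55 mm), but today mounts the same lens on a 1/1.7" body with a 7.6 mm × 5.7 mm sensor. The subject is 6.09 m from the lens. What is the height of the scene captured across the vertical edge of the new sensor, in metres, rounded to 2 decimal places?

The focal length stays 9.35 mm; the relevant sensor dimension is now h = 5.7 mm. Object distance dₒ = 6.09 m = 6090 mm.
Thin-lens field height W = h·(dₒ − f)/f = 5.7 × (6090 − 9.35)/9.35 ≈ 3706.920 mm = 3.70692 m.

3.71 m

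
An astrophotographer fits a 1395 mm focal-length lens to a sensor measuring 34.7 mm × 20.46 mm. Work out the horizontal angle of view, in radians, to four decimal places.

0.0249 rad

Angle of view α = 2·arctan(w/2f) with w = 34.7 mm and f = 1395 mm.
w/2f = 0.01244; arctan(0.01244) ≈ 0.0124 rad, so α ≈ 0.0249 rad.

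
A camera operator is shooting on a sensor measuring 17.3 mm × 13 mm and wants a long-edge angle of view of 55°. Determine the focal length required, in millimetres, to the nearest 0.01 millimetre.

16.62 mm

From α = 2·arctan(w/2f) we get f = w / (2·tan(α/2)).
With w = 17.3 mm and α/2 = 27.5°, tan(α/2) ≈ 0.52057, so f ≈ 17.3 / 1.04113 ≈ 16.6165 mm.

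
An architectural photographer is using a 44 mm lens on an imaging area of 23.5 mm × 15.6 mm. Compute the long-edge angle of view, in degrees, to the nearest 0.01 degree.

29.90°

Angle of view α = 2·arctan(w/2f) with w = 23.5 mm and f = 44 mm.
w/2f = 0.26705; arctan(0.26705) ≈ 14.9517°, so α ≈ 29.9034°.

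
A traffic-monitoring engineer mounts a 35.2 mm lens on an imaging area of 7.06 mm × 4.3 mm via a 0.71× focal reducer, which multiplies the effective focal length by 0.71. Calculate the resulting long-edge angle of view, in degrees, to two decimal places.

16.08°

Effective focal length f = 35.2 × 0.71 = 24.992 mm.
α = 2·arctan(7.06 / (2 × 24.992)) = 2·arctan(0.14125) ≈ 16.0791°.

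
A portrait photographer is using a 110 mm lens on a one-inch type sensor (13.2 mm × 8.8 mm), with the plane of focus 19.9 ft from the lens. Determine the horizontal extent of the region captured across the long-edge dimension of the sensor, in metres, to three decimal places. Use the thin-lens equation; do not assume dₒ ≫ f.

0.715 m

dₒ: 19.9 ft × 304.8 mm/ft = 6065.52 mm.
Similar triangles through the lens centre give W/dₒ = w/dᵢ; with 1/f = 1/dₒ + 1/dᵢ this gives W = w·(dₒ − f)/f.
W = 13.2 mm × (6065.52 − 110) / 110 = 13.2 × 54.1411 ≈ 714.662 mm = 0.714662 m.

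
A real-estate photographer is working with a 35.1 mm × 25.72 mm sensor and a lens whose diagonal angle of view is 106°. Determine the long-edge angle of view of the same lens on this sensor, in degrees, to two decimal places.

93.90°

Sensor diagonal = √(35.1² + 25.72²) = √1893.5284 ≈ 43.5147 mm.
From the diagonal AOV: f = 43.5147 / (2·tan(53°)) = 43.5147 / 2.65409 ≈ 16.3953 mm.
Long-edge AOV = 2·arctan(35.1 / (2 × 16.3953)) = 2·arctan(1.07043) ≈ 93.8964°.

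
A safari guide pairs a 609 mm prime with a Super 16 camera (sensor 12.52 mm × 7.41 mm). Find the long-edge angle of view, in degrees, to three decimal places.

1.178°

Angle of view α = 2·arctan(w/2f) with w = 12.52 mm and f = 609 mm.
w/2f = 0.01028; arctan(0.01028) ≈ 0.5889°, so α ≈ 1.1779°.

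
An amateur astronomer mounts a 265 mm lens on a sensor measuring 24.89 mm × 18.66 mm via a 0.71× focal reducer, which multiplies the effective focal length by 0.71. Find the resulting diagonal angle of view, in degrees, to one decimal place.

Effective focal length f = 265 × 0.71 = 188.15 mm.
Sensor diagonal = √(24.89² + 18.66²) = √967.7077 ≈ 31.1080 mm.
α = 2·arctan(31.108 / (2 × 188.15)) = 2·arctan(0.08267) ≈ 9.4516°.

9.5°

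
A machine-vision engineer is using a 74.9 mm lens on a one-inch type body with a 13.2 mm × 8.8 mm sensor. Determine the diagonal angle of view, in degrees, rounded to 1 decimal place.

Sensor diagonal = √(13.2² + 8.8²) = √251.6800 ≈ 15.8644 mm.
Angle of view α = 2·arctan(d/2f) with d = 15.8644 mm and f = 74.9 mm.
d/2f = 0.10590; arctan(0.10590) ≈ 6.0453°, so α ≈ 12.0906°.

12.1°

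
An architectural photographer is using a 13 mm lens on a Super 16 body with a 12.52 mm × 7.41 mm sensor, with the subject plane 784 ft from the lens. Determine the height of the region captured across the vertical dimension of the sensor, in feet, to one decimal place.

dₒ: 784 ft × 304.8 mm/ft = 238963.19 mm.
Similar triangles through the lens centre give W/dₒ = h/dᵢ; with 1/f = 1/dₒ + 1/dᵢ this gives W = h·(dₒ − f)/f.
W = 7.41 mm × (238963 − 13) / 13 = 7.41 × 18380.7840 ≈ 136201.610 mm = 136201.610/304.8 ft = 446.856 ft.

446.9 ft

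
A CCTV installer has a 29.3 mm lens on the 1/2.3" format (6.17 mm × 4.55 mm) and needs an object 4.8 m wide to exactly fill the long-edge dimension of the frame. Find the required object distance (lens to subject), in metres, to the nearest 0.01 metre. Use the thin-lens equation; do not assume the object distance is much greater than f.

W: 4.8 m = 4800 mm.
Magnification m = w/W = dᵢ/dₒ; combined with 1/f = 1/dₒ + 1/dᵢ this gives dₒ = f·(1 + W/w).
dₒ = 29.3 mm × (1 + 4800/6.17) = 29.3 × 778.9579 ≈ 22823.465 mm = 22.8235 m.

22.82 m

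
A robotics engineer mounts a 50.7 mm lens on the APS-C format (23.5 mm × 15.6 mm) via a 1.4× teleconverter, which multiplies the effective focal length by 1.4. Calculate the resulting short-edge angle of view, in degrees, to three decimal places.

12.542°

Effective focal length f = 50.7 × 1.4 = 70.98 mm.
α = 2·arctan(15.6 / (2 × 70.98)) = 2·arctan(0.10989) ≈ 12.5422°.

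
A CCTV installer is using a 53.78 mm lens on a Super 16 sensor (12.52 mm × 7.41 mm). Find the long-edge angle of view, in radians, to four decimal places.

Angle of view α = 2·arctan(w/2f) with w = 12.52 mm and f = 53.78 mm.
w/2f = 0.11640; arctan(0.11640) ≈ 0.1159 rad, so α ≈ 0.2318 rad.

0.2318 rad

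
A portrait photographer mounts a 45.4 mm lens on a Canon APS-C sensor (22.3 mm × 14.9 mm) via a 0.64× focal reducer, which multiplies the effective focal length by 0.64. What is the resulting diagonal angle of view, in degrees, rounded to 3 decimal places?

49.548°

Effective focal length f = 45.4 × 0.64 = 29.056 mm.
Sensor diagonal = √(22.3² + 14.9²) = √719.3000 ≈ 26.8198 mm.
α = 2·arctan(26.820 / (2 × 29.056)) = 2·arctan(0.46152) ≈ 49.5484°.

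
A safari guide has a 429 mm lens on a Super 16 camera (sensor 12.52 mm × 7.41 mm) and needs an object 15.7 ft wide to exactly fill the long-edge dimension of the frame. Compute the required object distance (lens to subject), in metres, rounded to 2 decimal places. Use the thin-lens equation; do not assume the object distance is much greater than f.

W: 15.7 ft × 304.8 mm/ft = 4785.36 mm.
Magnification m = w/W = dᵢ/dₒ; combined with 1/f = 1/dₒ + 1/dᵢ this gives dₒ = f·(1 + W/w).
dₒ = 429 mm × (1 + 4785.36/12.52) = 429 × 383.2172 ≈ 164400.196 mm = 164.4 m.

164.40 m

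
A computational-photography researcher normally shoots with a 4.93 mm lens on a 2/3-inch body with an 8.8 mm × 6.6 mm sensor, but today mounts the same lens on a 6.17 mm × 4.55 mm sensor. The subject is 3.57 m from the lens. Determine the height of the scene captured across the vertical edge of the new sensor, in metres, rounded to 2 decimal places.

3.29 m

The focal length stays 4.93 mm; the relevant sensor dimension is now h = 4.55 mm. Object distance dₒ = 3.57 m = 3570 mm.
Thin-lens field height W = h·(dₒ − f)/f = 4.55 × (3570 − 4.93)/4.93 ≈ 3290.278 mm = 3.29028 m.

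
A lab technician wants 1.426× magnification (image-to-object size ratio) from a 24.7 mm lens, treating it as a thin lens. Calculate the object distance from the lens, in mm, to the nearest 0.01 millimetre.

42.02 mm

With m = dᵢ/dₒ and 1/f = 1/dₒ + 1/dᵢ, substituting dᵢ = m·dₒ gives 1/f = (1 + 1/m)/dₒ, hence dₒ = f·(1 + 1/m).
dₒ = 24.7 × (1 + 1/1.426) = 24.7 × 1.70126 ≈ 42.021 mm.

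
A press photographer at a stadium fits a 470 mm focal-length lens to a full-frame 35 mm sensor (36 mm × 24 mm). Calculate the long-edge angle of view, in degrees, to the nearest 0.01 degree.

4.39°

Angle of view α = 2·arctan(w/2f) with w = 36 mm and f = 470 mm.
w/2f = 0.03830; arctan(0.03830) ≈ 2.1932°, so α ≈ 4.3865°.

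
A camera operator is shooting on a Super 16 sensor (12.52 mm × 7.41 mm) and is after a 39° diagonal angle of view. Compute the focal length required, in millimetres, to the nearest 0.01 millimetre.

20.54 mm

Sensor diagonal = √(12.52² + 7.41²) = √211.6585 ≈ 14.5485 mm.
From α = 2·arctan(d/2f) we get f = d / (2·tan(α/2)).
With d = 14.5485 mm and α/2 = 19.5°, tan(α/2) ≈ 0.35412, so f ≈ 14.5485 / 0.70824 ≈ 20.5418 mm.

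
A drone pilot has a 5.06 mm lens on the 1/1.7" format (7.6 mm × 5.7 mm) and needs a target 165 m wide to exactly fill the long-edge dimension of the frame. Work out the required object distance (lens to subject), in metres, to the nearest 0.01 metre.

109.86 m

W: 165 m = 165000 mm.
Magnification m = w/W = dᵢ/dₒ; combined with 1/f = 1/dₒ + 1/dᵢ this gives dₒ = f·(1 + W/w).
dₒ = 5.06 mm × (1 + 165000/7.6) = 5.06 × 21711.5263 ≈ 109860.323 mm = 109.86 m.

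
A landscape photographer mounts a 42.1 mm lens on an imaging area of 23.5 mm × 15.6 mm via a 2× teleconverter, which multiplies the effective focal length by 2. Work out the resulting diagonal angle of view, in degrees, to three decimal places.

19.017°

Effective focal length f = 42.1 × 2 = 84.2 mm.
Sensor diagonal = √(23.5² + 15.6²) = √795.6100 ≈ 28.2066 mm.
α = 2·arctan(28.207 / (2 × 84.2)) = 2·arctan(0.16750) ≈ 19.0173°.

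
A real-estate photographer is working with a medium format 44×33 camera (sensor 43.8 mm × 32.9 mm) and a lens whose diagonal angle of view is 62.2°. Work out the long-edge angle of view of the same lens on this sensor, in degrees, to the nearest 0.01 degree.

51.50°

Sensor diagonal = √(43.8² + 32.9²) = √3000.8500 ≈ 54.7800 mm.
From the diagonal AOV: f = 54.7800 / (2·tan(31.1°)) = 54.7800 / 1.20648 ≈ 45.4049 mm.
Long-edge AOV = 2·arctan(43.8 / (2 × 45.4049)) = 2·arctan(0.48233) ≈ 51.4985°.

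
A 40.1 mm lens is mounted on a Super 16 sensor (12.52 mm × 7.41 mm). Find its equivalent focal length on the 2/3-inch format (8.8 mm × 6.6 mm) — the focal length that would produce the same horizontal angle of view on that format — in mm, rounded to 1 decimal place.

Equal angle of view means equal width/f ratio, so f₂ = f₁ · (width₂/width₁) = 40.1 × 8.8/12.52.
f₂ = 40.1 × 0.70288 ≈ 28.185 mm.

28.2 mm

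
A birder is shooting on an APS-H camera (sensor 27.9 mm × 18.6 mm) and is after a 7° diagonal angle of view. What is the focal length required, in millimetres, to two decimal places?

274.12 mm

Sensor diagonal = √(27.9² + 18.6²) = √1124.3700 ≈ 33.5316 mm.
From α = 2·arctan(d/2f) we get f = d / (2·tan(α/2)).
With d = 33.5316 mm and α/2 = 3.5°, tan(α/2) ≈ 0.06116, so f ≈ 33.5316 / 0.12233 ≈ 274.1186 mm.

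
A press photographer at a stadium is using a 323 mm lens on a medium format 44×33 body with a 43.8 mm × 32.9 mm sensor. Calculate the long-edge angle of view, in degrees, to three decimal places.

7.758°

Angle of view α = 2·arctan(w/2f) with w = 43.8 mm and f = 323 mm.
w/2f = 0.06780; arctan(0.06780) ≈ 3.8788°, so α ≈ 7.7576°.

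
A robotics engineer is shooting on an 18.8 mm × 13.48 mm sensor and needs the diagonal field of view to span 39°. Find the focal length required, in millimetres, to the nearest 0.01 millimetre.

Sensor diagonal = √(18.8² + 13.48²) = √535.1504 ≈ 23.1333 mm.
From α = 2·arctan(d/2f) we get f = d / (2·tan(α/2)).
With d = 23.1333 mm and α/2 = 19.5°, tan(α/2) ≈ 0.35412, so f ≈ 23.1333 / 0.70824 ≈ 32.6632 mm.

32.66 mm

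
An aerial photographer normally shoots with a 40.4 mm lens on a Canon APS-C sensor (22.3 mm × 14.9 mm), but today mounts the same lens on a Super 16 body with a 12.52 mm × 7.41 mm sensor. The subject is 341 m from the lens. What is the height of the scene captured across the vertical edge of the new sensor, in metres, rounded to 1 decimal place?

The focal length stays 40.4 mm; the relevant sensor dimension is now h = 7.41 mm. Object distance dₒ = 341 m = 341000 mm.
Thin-lens field height W = h·(dₒ − f)/f = 7.41 × (341000 − 40.4)/40.4 ≈ 62537.392 mm = 62.5374 m.

62.5 m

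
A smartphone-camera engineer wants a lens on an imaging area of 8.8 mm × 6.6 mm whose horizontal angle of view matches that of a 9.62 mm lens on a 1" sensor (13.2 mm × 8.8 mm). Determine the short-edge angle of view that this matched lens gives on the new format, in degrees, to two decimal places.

Equal horizontal AOV ⇒ f₂ = f₁ · 8.8/13.2 = 9.62 × 0.66667 ≈ 6.4133 mm.
Short-edge AOV on the new format = 2·arctan(6.6 / (2 × 6.4133)) = 2·arctan(0.51455) ≈ 54.4564°.

54.46°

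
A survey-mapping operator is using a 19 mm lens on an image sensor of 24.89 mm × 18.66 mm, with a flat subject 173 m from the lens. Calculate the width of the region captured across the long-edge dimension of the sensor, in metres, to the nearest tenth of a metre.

dₒ: 173 m = 173000 mm.
Similar triangles through the lens centre give W/dₒ = w/dᵢ; with 1/f = 1/dₒ + 1/dᵢ this gives W = w·(dₒ − f)/f.
W = 24.89 mm × (173000 − 19) / 19 = 24.89 × 9104.2632 ≈ 226605.110 mm = 226.605 m.

226.6 m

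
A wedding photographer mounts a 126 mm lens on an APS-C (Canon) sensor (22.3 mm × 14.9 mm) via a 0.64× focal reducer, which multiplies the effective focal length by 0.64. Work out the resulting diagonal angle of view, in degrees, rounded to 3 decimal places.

Effective focal length f = 126 × 0.64 = 80.64 mm.
Sensor diagonal = √(22.3² + 14.9²) = √719.3000 ≈ 26.8198 mm.
α = 2·arctan(26.820 / (2 × 80.64)) = 2·arctan(0.16629) ≈ 18.8830°.

18.883°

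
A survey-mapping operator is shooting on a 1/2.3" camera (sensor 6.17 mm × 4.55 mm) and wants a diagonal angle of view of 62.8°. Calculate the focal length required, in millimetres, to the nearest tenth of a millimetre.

Sensor diagonal = √(6.17² + 4.55²) = √58.7714 ≈ 7.6663 mm.
From α = 2·arctan(d/2f) we get f = d / (2·tan(α/2)).
With d = 7.6663 mm and α/2 = 31.4°, tan(α/2) ≈ 0.61040, so f ≈ 7.6663 / 1.22081 ≈ 6.2797 mm.

6.3 mm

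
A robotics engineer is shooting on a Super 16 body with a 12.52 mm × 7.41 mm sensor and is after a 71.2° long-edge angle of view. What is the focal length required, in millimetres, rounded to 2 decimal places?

8.74 mm

From α = 2·arctan(w/2f) we get f = w / (2·tan(α/2)).
With w = 12.52 mm and α/2 = 35.6°, tan(α/2) ≈ 0.71593, so f ≈ 12.52 / 1.43186 ≈ 8.7439 mm.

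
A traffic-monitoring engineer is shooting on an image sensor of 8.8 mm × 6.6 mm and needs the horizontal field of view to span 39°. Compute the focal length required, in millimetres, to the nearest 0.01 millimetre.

12.43 mm

From α = 2·arctan(w/2f) we get f = w / (2·tan(α/2)).
With w = 8.8 mm and α/2 = 19.5°, tan(α/2) ≈ 0.35412, so f ≈ 8.8 / 0.70824 ≈ 12.4252 mm.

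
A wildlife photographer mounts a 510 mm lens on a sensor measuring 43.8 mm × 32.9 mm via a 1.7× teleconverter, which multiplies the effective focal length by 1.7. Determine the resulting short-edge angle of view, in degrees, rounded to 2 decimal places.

Effective focal length f = 510 × 1.7 = 867 mm.
α = 2·arctan(32.9 / (2 × 867)) = 2·arctan(0.01897) ≈ 2.1739°.

2.17°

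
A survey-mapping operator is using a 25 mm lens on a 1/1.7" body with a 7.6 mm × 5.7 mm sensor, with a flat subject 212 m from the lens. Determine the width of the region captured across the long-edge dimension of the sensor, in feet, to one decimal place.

211.4 ft

dₒ: 212 m = 212000 mm.
Similar triangles through the lens centre give W/dₒ = w/dᵢ; with 1/f = 1/dₒ + 1/dᵢ this gives W = w·(dₒ − f)/f.
W = 7.6 mm × (212000 − 25) / 25 = 7.6 × 8479.0000 ≈ 64440.400 mm = 64440.400/304.8 ft = 211.419 ft.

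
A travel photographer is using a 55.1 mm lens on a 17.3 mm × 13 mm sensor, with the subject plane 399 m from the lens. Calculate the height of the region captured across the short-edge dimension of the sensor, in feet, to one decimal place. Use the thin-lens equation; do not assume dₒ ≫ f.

dₒ: 399 m = 399000 mm.
Similar triangles through the lens centre give W/dₒ = h/dᵢ; with 1/f = 1/dₒ + 1/dᵢ this gives W = h·(dₒ − f)/f.
W = 13 mm × (399000 − 55.1) / 55.1 = 13 × 7240.3793 ≈ 94124.931 mm = 94124.931/304.8 ft = 308.809 ft.

308.8 ft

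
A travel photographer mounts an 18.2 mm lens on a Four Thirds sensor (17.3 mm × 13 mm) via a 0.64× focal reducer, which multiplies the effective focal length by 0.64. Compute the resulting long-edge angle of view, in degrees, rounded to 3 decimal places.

Effective focal length f = 18.2 × 0.64 = 11.648 mm.
α = 2·arctan(17.3 / (2 × 11.648)) = 2·arctan(0.74262) ≈ 73.1964°.

73.196°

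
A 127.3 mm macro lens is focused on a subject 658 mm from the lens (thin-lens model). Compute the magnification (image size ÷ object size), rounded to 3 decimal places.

Thin lens: 1/f = 1/dₒ + 1/dᵢ → 1/dᵢ = 1/127.3 − 1/658 = 0.0063357 mm⁻¹, so dᵢ ≈ 157.8357 mm.
Magnification m = dᵢ/dₒ = 157.8357/658 ≈ 0.23987.

0.240×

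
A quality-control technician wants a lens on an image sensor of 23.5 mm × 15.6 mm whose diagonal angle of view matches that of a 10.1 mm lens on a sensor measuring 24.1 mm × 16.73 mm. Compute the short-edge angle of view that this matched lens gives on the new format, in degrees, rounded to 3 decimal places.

77.546°

Sensor diagonal = √(24.1² + 16.73²) = √860.7029 ≈ 29.3377 mm.
Sensor diagonal = √(23.5² + 15.6²) = √795.6100 ≈ 28.2066 mm.
Equal diagonal AOV ⇒ f₂ = f₁ · 28.2066/29.3377 = 10.1 × 0.96144 ≈ 9.7106 mm.
Short-edge AOV on the new format = 2·arctan(15.6 / (2 × 9.7106)) = 2·arctan(0.80325) ≈ 77.5462°.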